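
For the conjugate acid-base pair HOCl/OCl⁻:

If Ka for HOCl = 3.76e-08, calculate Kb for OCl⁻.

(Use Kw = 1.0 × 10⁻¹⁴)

For a conjugate pair Ka × Kb = Kw, so Kb = Kw/Ka = 1.0 × 10⁻¹⁴ / 3.76e-08 = 2.66e-07.

K_b = 2.66e-07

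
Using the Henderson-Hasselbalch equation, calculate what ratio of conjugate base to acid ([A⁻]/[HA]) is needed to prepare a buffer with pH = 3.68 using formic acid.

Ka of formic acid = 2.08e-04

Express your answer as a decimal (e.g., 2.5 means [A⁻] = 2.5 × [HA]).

pKa = -log(2.08e-04) = 3.6819. pH = pKa + log([A⁻]/[HA]), so log([A⁻]/[HA]) = pH − pKa = 3.68 − 3.6819 = -0.0019. [A⁻]/[HA] = 10^(-0.0019) = 0.996

[A⁻]/[HA] = 0.996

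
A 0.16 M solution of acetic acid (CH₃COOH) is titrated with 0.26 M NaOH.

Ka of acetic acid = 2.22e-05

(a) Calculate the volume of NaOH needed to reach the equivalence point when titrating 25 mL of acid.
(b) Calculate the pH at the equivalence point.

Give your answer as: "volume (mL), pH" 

moles acid = 0.16 × 25/1000 = 0.004 mol; V_base = moles/0.26 × 1000 = 15.4 mL. At equivalence only the conjugate base is present: [A⁻] = 0.004/0.040 = 9.9048e-02 M. Kb = Kw/Ka = 4.50e-10; [OH⁻] = √(Kb × [A⁻]) = 6.6795e-06; pOH = 5.18; pH = 14 - pOH = 8.82.

V = 15.4 mL, pH = 8.82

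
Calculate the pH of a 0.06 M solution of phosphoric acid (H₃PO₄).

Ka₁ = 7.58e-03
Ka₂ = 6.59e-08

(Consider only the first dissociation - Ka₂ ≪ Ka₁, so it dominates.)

First dissociation dominates. From Ka₁ = [H⁺][HA⁻]/[H₂A], x² + Ka₁·x − Ka₁·C = 0 with C = 0.06 M and Ka₁ = 7.58e-03. Solving: [H⁺] = (−Ka₁ + √(Ka₁² + 4·Ka₁·C)) / 2 = 1.7870e-02 M. pH = -log(1.7870e-02) = 1.75.

pH = 1.75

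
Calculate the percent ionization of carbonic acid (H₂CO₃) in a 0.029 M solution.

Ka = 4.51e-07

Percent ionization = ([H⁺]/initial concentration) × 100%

Using Ka equilibrium: x² + Ka×x - Ka×C = 0. Solving: [H⁺] = 1.1414e-04. Percent = (1.1414e-04/0.029) × 100

Percent ionization = 0.394%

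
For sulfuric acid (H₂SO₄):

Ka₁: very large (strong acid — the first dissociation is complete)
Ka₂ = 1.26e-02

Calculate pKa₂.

pKa₂ = -log(Ka₂) = -log(1.26e-02) = 1.90.

pK_{a2} = 1.90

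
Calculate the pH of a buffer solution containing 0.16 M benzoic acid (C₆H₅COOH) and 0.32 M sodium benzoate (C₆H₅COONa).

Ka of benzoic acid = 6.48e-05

pKa = -log(6.48e-05) = 4.19. pH = pKa + log([A⁻]/[HA]) = 4.19 + log(0.32/0.16)

pH = 4.49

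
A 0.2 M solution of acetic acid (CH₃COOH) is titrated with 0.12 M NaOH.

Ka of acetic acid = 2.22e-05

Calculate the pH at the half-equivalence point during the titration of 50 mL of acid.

At half-equivalence [HA] = [A⁻], so Henderson-Hasselbalch gives pH = pKa = -log(2.22e-05) = 4.65.

pH = pKa = 4.65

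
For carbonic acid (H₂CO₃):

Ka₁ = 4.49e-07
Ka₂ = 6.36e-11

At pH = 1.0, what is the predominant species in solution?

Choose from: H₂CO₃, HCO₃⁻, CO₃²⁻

pKa₁ = 6.35, pKa₂ = 10.20. For a polyprotic acid the predominant species crosses at each pKa: below pKa_n the protonated form dominates, above it the deprotonated form does. At pH = 1.0, the predominant species is H₂CO₃.

H₂CO₃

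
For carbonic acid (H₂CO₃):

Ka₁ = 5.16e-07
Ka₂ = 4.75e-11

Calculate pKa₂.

pKa₂ = -log(Ka₂) = -log(4.75e-11) = 10.32.

pK_{a2} = 10.32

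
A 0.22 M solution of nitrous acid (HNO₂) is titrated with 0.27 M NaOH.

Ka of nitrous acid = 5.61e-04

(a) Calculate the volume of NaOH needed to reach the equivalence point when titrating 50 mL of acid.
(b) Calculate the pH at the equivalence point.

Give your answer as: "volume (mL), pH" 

moles acid = 0.22 × 50/1000 = 0.011 mol; V_base = moles/0.27 × 1000 = 40.7 mL. At equivalence only the conjugate base is present: [A⁻] = 0.011/0.091 = 1.2122e-01 M. Kb = Kw/Ka = 1.78e-11; [OH⁻] = √(Kb × [A⁻]) = 1.4700e-06; pOH = 5.83; pH = 14 - pOH = 8.17.

V = 40.7 mL, pH = 8.17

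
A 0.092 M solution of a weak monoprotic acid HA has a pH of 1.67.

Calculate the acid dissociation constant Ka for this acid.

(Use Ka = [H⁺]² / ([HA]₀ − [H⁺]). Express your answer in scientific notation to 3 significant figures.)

[H⁺] = 10^(−pH) = 10^(−1.67) = 2.138e-02 M. For HA ⇌ H⁺ + A⁻, Ka = [H⁺][A⁻]/[HA] = [H⁺]² / ([HA]₀ − [H⁺]) = (2.138e-02)² / (0.092 − 2.138e-02) = 6.47e-03.

K_a = 6.47e-03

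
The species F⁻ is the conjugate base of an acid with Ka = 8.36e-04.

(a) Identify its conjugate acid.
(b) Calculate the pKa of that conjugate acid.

(a) The conjugate acid is formed by adding one H⁺ to F⁻, giving HF. (b) pKa = -log(Ka) = -log(8.36e-04) = 3.08.

Conjugate acid: HF; pK_a = 3.08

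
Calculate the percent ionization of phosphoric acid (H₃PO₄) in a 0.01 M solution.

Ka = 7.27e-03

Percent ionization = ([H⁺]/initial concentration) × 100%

Using Ka equilibrium: x² + Ka×x - Ka×C = 0. Solving: [H⁺] = 5.6339e-03. Percent = (5.6339e-03/0.01) × 100

Percent ionization = 56.3%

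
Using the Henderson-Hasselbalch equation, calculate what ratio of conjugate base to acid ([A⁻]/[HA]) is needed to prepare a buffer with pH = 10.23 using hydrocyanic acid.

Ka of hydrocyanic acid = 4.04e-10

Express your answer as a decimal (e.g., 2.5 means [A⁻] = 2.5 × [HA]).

pKa = -log(4.04e-10) = 9.3936. pH = pKa + log([A⁻]/[HA]), so log([A⁻]/[HA]) = pH − pKa = 10.23 − 9.3936 = 0.8364. [A⁻]/[HA] = 10^(0.8364) = 6.86

[A⁻]/[HA] = 6.86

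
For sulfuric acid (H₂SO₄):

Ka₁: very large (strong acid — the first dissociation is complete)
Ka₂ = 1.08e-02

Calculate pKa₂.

pKa₂ = -log(Ka₂) = -log(1.08e-02) = 1.97.

pK_{a2} = 1.97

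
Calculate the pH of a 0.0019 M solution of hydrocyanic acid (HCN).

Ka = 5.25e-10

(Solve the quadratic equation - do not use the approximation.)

x² + Ka×x - Ka×C = 0. Using quadratic formula: [H⁺] = 9.9849e-07

pH = 6.00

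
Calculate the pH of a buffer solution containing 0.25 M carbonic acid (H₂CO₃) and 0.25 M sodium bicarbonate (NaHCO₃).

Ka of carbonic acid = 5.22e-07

pKa = -log(5.22e-07) = 6.28. pH = pKa + log([A⁻]/[HA]) = 6.28 + log(0.25/0.25)

pH = 6.28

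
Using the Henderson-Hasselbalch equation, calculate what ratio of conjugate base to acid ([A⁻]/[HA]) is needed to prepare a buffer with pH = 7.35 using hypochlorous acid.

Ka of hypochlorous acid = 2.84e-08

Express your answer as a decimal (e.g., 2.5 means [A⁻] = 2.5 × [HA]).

pKa = -log(2.84e-08) = 7.5467. pH = pKa + log([A⁻]/[HA]), so log([A⁻]/[HA]) = pH − pKa = 7.35 − 7.5467 = -0.1967. [A⁻]/[HA] = 10^(-0.1967) = 0.636

[A⁻]/[HA] = 0.636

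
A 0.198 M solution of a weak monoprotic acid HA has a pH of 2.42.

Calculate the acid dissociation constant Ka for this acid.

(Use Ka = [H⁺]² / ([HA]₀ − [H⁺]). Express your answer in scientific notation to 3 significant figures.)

[H⁺] = 10^(−pH) = 10^(−2.42) = 3.802e-03 M. For HA ⇌ H⁺ + A⁻, Ka = [H⁺][A⁻]/[HA] = [H⁺]² / ([HA]₀ − [H⁺]) = (3.802e-03)² / (0.198 − 3.802e-03) = 7.44e-05.

K_a = 7.44e-05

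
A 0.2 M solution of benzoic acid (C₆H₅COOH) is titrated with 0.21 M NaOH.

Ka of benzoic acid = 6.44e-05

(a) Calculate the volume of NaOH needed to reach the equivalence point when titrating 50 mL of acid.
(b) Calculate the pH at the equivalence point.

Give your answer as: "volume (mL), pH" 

moles acid = 0.2 × 50/1000 = 0.01 mol; V_base = moles/0.21 × 1000 = 47.6 mL. At equivalence only the conjugate base is present: [A⁻] = 0.01/0.098 = 1.0244e-01 M. Kb = Kw/Ka = 1.55e-10; [OH⁻] = √(Kb × [A⁻]) = 3.9883e-06; pOH = 5.40; pH = 14 - pOH = 8.60.

V = 47.6 mL, pH = 8.60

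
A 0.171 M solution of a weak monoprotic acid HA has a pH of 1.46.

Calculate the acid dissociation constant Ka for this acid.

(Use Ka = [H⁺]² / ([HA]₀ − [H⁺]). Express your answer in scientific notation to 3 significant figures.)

[H⁺] = 10^(−pH) = 10^(−1.46) = 3.467e-02 M. For HA ⇌ H⁺ + A⁻, Ka = [H⁺][A⁻]/[HA] = [H⁺]² / ([HA]₀ − [H⁺]) = (3.467e-02)² / (0.171 − 3.467e-02) = 8.82e-03.

K_a = 8.82e-03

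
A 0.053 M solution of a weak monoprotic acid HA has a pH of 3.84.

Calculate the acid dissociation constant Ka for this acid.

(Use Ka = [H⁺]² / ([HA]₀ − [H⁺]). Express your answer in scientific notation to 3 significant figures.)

[H⁺] = 10^(−pH) = 10^(−3.84) = 1.445e-04 M. For HA ⇌ H⁺ + A⁻, Ka = [H⁺][A⁻]/[HA] = [H⁺]² / ([HA]₀ − [H⁺]) = (1.445e-04)² / (0.053 − 1.445e-04) = 3.95e-07.

K_a = 3.95e-07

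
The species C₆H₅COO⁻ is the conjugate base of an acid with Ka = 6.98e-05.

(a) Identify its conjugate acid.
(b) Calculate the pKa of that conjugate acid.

(a) The conjugate acid is formed by adding one H⁺ to C₆H₅COO⁻, giving C₆H₅COOH. (b) pKa = -log(Ka) = -log(6.98e-05) = 4.16.

Conjugate acid: C₆H₅COOH; pK_a = 4.16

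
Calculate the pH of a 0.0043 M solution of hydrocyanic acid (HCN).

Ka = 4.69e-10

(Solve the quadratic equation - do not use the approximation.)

x² + Ka×x - Ka×C = 0. Using quadratic formula: [H⁺] = 1.4199e-06

pH = 5.85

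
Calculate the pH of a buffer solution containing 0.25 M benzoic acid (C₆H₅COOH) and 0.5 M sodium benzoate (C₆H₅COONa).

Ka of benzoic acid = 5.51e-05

pKa = -log(5.51e-05) = 4.26. pH = pKa + log([A⁻]/[HA]) = 4.26 + log(0.5/0.25)

pH = 4.56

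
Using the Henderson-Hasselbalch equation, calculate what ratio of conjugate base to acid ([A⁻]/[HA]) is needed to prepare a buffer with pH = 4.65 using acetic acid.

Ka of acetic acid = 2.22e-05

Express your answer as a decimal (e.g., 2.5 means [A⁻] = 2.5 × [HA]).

pKa = -log(2.22e-05) = 4.6536. pH = pKa + log([A⁻]/[HA]), so log([A⁻]/[HA]) = pH − pKa = 4.65 − 4.6536 = -0.0036. [A⁻]/[HA] = 10^(-0.0036) = 0.992

[A⁻]/[HA] = 0.992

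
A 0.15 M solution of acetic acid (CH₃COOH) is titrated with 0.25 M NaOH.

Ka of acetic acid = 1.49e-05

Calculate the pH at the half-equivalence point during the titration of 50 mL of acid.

At half-equivalence [HA] = [A⁻], so Henderson-Hasselbalch gives pH = pKa = -log(1.49e-05) = 4.83.

pH = pKa = 4.83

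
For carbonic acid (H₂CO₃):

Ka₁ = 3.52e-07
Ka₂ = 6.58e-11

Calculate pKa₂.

pKa₂ = -log(Ka₂) = -log(6.58e-11) = 10.18.

pK_{a2} = 10.18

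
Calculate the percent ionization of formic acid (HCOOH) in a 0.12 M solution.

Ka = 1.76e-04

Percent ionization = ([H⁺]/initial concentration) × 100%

Using Ka equilibrium: x² + Ka×x - Ka×C = 0. Solving: [H⁺] = 4.5085e-03. Percent = (4.5085e-03/0.12) × 100

Percent ionization = 3.76%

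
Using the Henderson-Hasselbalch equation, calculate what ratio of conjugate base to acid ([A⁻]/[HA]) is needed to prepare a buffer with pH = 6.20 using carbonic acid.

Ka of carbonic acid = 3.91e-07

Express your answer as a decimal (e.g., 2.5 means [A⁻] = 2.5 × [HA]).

pKa = -log(3.91e-07) = 6.4078. pH = pKa + log([A⁻]/[HA]), so log([A⁻]/[HA]) = pH − pKa = 6.20 − 6.4078 = -0.2078. [A⁻]/[HA] = 10^(-0.2078) = 0.620

[A⁻]/[HA] = 0.620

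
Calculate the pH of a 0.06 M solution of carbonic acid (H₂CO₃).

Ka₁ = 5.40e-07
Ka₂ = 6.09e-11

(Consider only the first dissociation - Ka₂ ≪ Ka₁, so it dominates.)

First dissociation dominates. From Ka₁ = [H⁺][HA⁻]/[H₂A], x² + Ka₁·x − Ka₁·C = 0 with C = 0.06 M and Ka₁ = 5.40e-07. Solving: [H⁺] = (−Ka₁ + √(Ka₁² + 4·Ka₁·C)) / 2 = 1.7973e-04 M. pH = -log(1.7973e-04) = 3.75.

pH = 3.75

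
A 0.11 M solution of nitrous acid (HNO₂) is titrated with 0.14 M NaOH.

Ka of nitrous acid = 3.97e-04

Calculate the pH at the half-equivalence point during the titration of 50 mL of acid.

At half-equivalence [HA] = [A⁻], so Henderson-Hasselbalch gives pH = pKa = -log(3.97e-04) = 3.40.

pH = pKa = 3.40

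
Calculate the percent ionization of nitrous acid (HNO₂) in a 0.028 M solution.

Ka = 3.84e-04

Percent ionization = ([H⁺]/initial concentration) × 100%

Using Ka equilibrium: x² + Ka×x - Ka×C = 0. Solving: [H⁺] = 3.0926e-03. Percent = (3.0926e-03/0.028) × 100

Percent ionization = 11%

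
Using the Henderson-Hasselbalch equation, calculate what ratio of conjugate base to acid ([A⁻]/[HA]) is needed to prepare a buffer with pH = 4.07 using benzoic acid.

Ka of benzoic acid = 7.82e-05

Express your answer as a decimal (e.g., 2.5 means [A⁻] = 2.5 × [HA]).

pKa = -log(7.82e-05) = 4.1068. pH = pKa + log([A⁻]/[HA]), so log([A⁻]/[HA]) = pH − pKa = 4.07 − 4.1068 = -0.0368. [A⁻]/[HA] = 10^(-0.0368) = 0.919

[A⁻]/[HA] = 0.919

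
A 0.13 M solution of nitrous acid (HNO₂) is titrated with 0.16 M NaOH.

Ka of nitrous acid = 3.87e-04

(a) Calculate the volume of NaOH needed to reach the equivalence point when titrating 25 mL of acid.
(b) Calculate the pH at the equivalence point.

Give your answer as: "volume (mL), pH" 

moles acid = 0.13 × 25/1000 = 0.00325 mol; V_base = moles/0.16 × 1000 = 20.3 mL. At equivalence only the conjugate base is present: [A⁻] = 0.00325/0.045 = 7.1724e-02 M. Kb = Kw/Ka = 2.58e-11; [OH⁻] = √(Kb × [A⁻]) = 1.3614e-06; pOH = 5.87; pH = 14 - pOH = 8.13.

V = 20.3 mL, pH = 8.13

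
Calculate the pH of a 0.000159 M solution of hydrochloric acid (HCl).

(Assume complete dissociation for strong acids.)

[H⁺] = 0.000159 M for strong acid. pH = -log[H⁺] = -log(0.000159)

pH = 3.80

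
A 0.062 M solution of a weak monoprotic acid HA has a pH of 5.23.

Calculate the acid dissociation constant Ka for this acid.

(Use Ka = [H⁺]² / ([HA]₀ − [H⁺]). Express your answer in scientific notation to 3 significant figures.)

[H⁺] = 10^(−pH) = 10^(−5.23) = 5.888e-06 M. For HA ⇌ H⁺ + A⁻, Ka = [H⁺][A⁻]/[HA] = [H⁺]² / ([HA]₀ − [H⁺]) = (5.888e-06)² / (0.062 − 5.888e-06) = 5.59e-10.

K_a = 5.59e-10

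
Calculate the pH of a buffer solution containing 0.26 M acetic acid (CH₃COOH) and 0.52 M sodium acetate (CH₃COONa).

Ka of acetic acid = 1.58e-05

pKa = -log(1.58e-05) = 4.80. pH = pKa + log([A⁻]/[HA]) = 4.80 + log(0.52/0.26)

pH = 5.10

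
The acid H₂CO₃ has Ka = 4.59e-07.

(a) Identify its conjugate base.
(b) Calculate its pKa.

(a) The conjugate base is formed by removing one H⁺ from H₂CO₃, giving HCO₃⁻. (b) pKa = -log(Ka) = -log(4.59e-07) = 6.34.

Conjugate base: HCO₃⁻; pK_a = 6.34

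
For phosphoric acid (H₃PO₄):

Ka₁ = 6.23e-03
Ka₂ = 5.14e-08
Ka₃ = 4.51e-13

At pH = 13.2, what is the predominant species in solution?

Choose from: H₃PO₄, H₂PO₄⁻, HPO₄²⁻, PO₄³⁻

pKa₁ = 2.21, pKa₂ = 7.29, pKa₃ = 12.35. For a polyprotic acid the predominant species crosses at each pKa: below pKa_n the protonated form dominates, above it the deprotonated form does. At pH = 13.2, the predominant species is PO₄³⁻.

PO₄³⁻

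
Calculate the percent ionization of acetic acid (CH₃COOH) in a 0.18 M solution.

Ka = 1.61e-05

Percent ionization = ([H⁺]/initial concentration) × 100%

Using Ka equilibrium: x² + Ka×x - Ka×C = 0. Solving: [H⁺] = 1.6943e-03. Percent = (1.6943e-03/0.18) × 100

Percent ionization = 0.941%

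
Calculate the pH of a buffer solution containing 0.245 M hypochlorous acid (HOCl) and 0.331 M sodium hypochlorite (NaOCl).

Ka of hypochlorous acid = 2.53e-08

pKa = -log(2.53e-08) = 7.60. pH = pKa + log([A⁻]/[HA]) = 7.60 + log(0.331/0.245)

pH = 7.73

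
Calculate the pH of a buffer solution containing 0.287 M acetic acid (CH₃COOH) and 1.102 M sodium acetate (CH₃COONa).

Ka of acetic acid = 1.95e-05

pKa = -log(1.95e-05) = 4.71. pH = pKa + log([A⁻]/[HA]) = 4.71 + log(1.102/0.287)

pH = 5.29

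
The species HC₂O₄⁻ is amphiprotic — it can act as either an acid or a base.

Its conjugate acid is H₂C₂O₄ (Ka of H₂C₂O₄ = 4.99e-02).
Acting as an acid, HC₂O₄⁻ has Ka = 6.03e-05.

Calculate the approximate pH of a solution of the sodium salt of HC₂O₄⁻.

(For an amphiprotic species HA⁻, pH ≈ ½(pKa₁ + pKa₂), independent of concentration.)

pKa₁ = -log(4.99e-02) = 1.30; pKa₂ = -log(6.03e-05) = 4.22. For an amphiprotic species, pH ≈ ½(pKa₁ + pKa₂) = ½(1.30 + 4.22) = 2.76.

pH = 2.76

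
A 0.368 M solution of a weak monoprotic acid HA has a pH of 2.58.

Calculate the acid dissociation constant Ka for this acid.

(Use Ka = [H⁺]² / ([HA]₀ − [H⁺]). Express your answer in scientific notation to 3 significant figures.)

[H⁺] = 10^(−pH) = 10^(−2.58) = 2.630e-03 M. For HA ⇌ H⁺ + A⁻, Ka = [H⁺][A⁻]/[HA] = [H⁺]² / ([HA]₀ − [H⁺]) = (2.630e-03)² / (0.368 − 2.630e-03) = 1.89e-05.

K_a = 1.89e-05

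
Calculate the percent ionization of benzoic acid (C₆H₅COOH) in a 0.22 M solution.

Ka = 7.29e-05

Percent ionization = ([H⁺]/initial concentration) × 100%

Using Ka equilibrium: x² + Ka×x - Ka×C = 0. Solving: [H⁺] = 3.9685e-03. Percent = (3.9685e-03/0.22) × 100

Percent ionization = 1.8%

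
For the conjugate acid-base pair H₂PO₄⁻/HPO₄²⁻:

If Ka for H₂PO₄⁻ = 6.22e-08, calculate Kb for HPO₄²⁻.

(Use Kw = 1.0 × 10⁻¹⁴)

For a conjugate pair Ka × Kb = Kw, so Kb = Kw/Ka = 1.0 × 10⁻¹⁴ / 6.22e-08 = 1.61e-07.

K_b = 1.61e-07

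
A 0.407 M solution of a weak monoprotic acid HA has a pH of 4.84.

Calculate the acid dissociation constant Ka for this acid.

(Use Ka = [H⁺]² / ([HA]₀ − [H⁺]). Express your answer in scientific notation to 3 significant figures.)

[H⁺] = 10^(−pH) = 10^(−4.84) = 1.445e-05 M. For HA ⇌ H⁺ + A⁻, Ka = [H⁺][A⁻]/[HA] = [H⁺]² / ([HA]₀ − [H⁺]) = (1.445e-05)² / (0.407 − 1.445e-05) = 5.13e-10.

K_a = 5.13e-10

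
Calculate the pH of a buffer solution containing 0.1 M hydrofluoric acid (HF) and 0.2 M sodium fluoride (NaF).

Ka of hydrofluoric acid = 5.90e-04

pKa = -log(5.90e-04) = 3.23. pH = pKa + log([A⁻]/[HA]) = 3.23 + log(0.2/0.1)

pH = 3.53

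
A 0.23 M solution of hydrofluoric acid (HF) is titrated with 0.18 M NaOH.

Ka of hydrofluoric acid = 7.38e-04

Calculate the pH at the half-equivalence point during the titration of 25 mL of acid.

At half-equivalence [HA] = [A⁻], so Henderson-Hasselbalch gives pH = pKa = -log(7.38e-04) = 3.13.

pH = pKa = 3.13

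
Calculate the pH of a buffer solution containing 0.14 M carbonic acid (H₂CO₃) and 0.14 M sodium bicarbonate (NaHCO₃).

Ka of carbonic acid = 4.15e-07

pKa = -log(4.15e-07) = 6.38. pH = pKa + log([A⁻]/[HA]) = 6.38 + log(0.14/0.14)

pH = 6.38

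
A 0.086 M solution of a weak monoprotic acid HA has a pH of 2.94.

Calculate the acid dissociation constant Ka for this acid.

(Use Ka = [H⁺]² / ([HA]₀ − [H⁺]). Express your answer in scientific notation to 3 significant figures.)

[H⁺] = 10^(−pH) = 10^(−2.94) = 1.148e-03 M. For HA ⇌ H⁺ + A⁻, Ka = [H⁺][A⁻]/[HA] = [H⁺]² / ([HA]₀ − [H⁺]) = (1.148e-03)² / (0.086 − 1.148e-03) = 1.55e-05.

K_a = 1.55e-05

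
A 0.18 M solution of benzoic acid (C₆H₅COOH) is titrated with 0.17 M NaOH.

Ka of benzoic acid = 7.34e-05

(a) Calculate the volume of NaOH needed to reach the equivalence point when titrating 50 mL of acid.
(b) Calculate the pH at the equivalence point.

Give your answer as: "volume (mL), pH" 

moles acid = 0.18 × 50/1000 = 0.009 mol; V_base = moles/0.17 × 1000 = 52.9 mL. At equivalence only the conjugate base is present: [A⁻] = 0.009/0.103 = 8.7429e-02 M. Kb = Kw/Ka = 1.36e-10; [OH⁻] = √(Kb × [A⁻]) = 3.4513e-06; pOH = 5.46; pH = 14 - pOH = 8.54.

V = 52.9 mL, pH = 8.54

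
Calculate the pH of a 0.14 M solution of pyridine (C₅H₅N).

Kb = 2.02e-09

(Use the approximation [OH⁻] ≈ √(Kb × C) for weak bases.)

[OH⁻] = √(Kb × C) = √(2.02e-09 × 0.14) = 1.6817e-05. pOH = 4.77, pH = 14 - pOH

pH = 9.23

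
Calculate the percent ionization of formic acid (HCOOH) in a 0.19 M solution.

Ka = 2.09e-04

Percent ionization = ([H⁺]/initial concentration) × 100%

Using Ka equilibrium: x² + Ka×x - Ka×C = 0. Solving: [H⁺] = 6.1980e-03. Percent = (6.1980e-03/0.19) × 100

Percent ionization = 3.26%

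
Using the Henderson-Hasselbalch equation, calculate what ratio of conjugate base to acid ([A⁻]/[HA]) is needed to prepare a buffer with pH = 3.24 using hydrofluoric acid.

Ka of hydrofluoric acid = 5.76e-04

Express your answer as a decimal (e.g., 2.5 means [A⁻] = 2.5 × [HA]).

pKa = -log(5.76e-04) = 3.2396. pH = pKa + log([A⁻]/[HA]), so log([A⁻]/[HA]) = pH − pKa = 3.24 − 3.2396 = 0.0004. [A⁻]/[HA] = 10^(0.0004) = 1.00

[A⁻]/[HA] = 1.00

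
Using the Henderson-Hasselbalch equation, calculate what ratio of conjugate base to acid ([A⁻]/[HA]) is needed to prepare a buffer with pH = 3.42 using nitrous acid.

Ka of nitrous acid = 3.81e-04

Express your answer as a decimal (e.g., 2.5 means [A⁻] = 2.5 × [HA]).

pKa = -log(3.81e-04) = 3.4191. pH = pKa + log([A⁻]/[HA]), so log([A⁻]/[HA]) = pH − pKa = 3.42 − 3.4191 = 0.0009. [A⁻]/[HA] = 10^(0.0009) = 1.00

[A⁻]/[HA] = 1.00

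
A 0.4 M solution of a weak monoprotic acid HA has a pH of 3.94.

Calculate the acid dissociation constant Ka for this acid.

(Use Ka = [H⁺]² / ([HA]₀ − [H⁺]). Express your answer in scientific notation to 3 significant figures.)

[H⁺] = 10^(−pH) = 10^(−3.94) = 1.148e-04 M. For HA ⇌ H⁺ + A⁻, Ka = [H⁺][A⁻]/[HA] = [H⁺]² / ([HA]₀ − [H⁺]) = (1.148e-04)² / (0.4 − 1.148e-04) = 3.30e-08.

K_a = 3.30e-08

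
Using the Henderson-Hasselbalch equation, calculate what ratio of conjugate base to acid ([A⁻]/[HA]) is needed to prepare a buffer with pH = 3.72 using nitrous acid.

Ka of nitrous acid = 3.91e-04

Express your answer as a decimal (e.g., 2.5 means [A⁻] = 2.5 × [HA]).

pKa = -log(3.91e-04) = 3.4078. pH = pKa + log([A⁻]/[HA]), so log([A⁻]/[HA]) = pH − pKa = 3.72 − 3.4078 = 0.3122. [A⁻]/[HA] = 10^(0.3122) = 2.05

[A⁻]/[HA] = 2.05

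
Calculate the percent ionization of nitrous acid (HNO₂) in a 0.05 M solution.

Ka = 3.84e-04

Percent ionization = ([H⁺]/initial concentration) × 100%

Using Ka equilibrium: x² + Ka×x - Ka×C = 0. Solving: [H⁺] = 4.1940e-03. Percent = (4.1940e-03/0.05) × 100

Percent ionization = 8.39%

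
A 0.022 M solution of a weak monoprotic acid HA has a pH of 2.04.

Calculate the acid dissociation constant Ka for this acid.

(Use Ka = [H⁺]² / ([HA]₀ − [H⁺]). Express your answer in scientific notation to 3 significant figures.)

[H⁺] = 10^(−pH) = 10^(−2.04) = 9.120e-03 M. For HA ⇌ H⁺ + A⁻, Ka = [H⁺][A⁻]/[HA] = [H⁺]² / ([HA]₀ − [H⁺]) = (9.120e-03)² / (0.022 − 9.120e-03) = 6.46e-03.

K_a = 6.46e-03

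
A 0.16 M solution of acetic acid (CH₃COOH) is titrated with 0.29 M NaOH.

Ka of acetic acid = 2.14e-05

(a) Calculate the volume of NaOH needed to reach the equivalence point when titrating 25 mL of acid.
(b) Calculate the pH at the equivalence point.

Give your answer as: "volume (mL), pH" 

moles acid = 0.16 × 25/1000 = 0.004 mol; V_base = moles/0.29 × 1000 = 13.8 mL. At equivalence only the conjugate base is present: [A⁻] = 0.004/0.039 = 1.0311e-01 M. Kb = Kw/Ka = 4.67e-10; [OH⁻] = √(Kb × [A⁻]) = 6.9414e-06; pOH = 5.16; pH = 14 - pOH = 8.84.

V = 13.8 mL, pH = 8.84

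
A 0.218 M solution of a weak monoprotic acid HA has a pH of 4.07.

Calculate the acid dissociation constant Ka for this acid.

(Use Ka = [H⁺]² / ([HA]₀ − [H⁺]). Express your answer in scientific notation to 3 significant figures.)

[H⁺] = 10^(−pH) = 10^(−4.07) = 8.511e-05 M. For HA ⇌ H⁺ + A⁻, Ka = [H⁺][A⁻]/[HA] = [H⁺]² / ([HA]₀ − [H⁺]) = (8.511e-05)² / (0.218 − 8.511e-05) = 3.32e-08.

K_a = 3.32e-08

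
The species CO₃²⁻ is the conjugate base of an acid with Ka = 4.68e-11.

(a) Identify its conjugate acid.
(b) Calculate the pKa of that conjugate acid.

(a) The conjugate acid is formed by adding one H⁺ to CO₃²⁻, giving HCO₃⁻. (b) pKa = -log(Ka) = -log(4.68e-11) = 10.33.

Conjugate acid: HCO₃⁻; pK_a = 10.33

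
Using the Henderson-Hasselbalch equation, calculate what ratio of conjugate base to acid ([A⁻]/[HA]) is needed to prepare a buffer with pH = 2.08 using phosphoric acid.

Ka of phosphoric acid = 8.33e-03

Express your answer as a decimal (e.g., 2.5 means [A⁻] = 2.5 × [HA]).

pKa = -log(8.33e-03) = 2.0794. pH = pKa + log([A⁻]/[HA]), so log([A⁻]/[HA]) = pH − pKa = 2.08 − 2.0794 = 0.0006. [A⁻]/[HA] = 10^(0.0006) = 1.00

[A⁻]/[HA] = 1.00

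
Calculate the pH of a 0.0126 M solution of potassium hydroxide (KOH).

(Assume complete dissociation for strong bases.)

[OH⁻] = 0.0126 M for strong base. pOH = -log[OH⁻] = 1.90, pH = 14 - pOH

pH = 12.10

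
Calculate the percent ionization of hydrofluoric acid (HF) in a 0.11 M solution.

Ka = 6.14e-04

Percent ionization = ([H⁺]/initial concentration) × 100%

Using Ka equilibrium: x² + Ka×x - Ka×C = 0. Solving: [H⁺] = 7.9170e-03. Percent = (7.9170e-03/0.11) × 100

Percent ionization = 7.2%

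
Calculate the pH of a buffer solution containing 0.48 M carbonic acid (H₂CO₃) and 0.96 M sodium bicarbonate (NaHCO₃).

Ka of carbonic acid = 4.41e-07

pKa = -log(4.41e-07) = 6.36. pH = pKa + log([A⁻]/[HA]) = 6.36 + log(0.96/0.48)

pH = 6.66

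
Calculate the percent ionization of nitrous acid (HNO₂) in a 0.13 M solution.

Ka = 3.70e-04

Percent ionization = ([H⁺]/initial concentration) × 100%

Using Ka equilibrium: x² + Ka×x - Ka×C = 0. Solving: [H⁺] = 6.7529e-03. Percent = (6.7529e-03/0.13) × 100

Percent ionization = 5.19%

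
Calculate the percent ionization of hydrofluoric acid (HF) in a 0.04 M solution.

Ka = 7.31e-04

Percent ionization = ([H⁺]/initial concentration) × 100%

Using Ka equilibrium: x² + Ka×x - Ka×C = 0. Solving: [H⁺] = 5.0542e-03. Percent = (5.0542e-03/0.04) × 100

Percent ionization = 12.6%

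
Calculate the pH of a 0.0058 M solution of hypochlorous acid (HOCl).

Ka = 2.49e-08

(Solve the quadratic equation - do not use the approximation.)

x² + Ka×x - Ka×C = 0. Using quadratic formula: [H⁺] = 1.2005e-05

pH = 4.92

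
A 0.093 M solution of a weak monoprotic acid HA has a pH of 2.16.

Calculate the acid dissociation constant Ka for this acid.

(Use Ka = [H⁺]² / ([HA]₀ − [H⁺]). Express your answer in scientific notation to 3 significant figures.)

[H⁺] = 10^(−pH) = 10^(−2.16) = 6.918e-03 M. For HA ⇌ H⁺ + A⁻, Ka = [H⁺][A⁻]/[HA] = [H⁺]² / ([HA]₀ − [H⁺]) = (6.918e-03)² / (0.093 − 6.918e-03) = 5.56e-04.

K_a = 5.56e-04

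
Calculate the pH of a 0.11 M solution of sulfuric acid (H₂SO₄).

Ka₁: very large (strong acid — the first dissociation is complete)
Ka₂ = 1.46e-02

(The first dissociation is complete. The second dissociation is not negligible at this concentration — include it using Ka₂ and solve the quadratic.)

First dissociation is complete: [H⁺]₀ = [HSO₄⁻]₀ = C = 0.11 M. Second dissociation HSO₄⁻ ⇌ H⁺ + SO₄²⁻: let x = [SO₄²⁻]. Ka₂ = (C + x)·x / (C − x) = 1.46e-02 → x² + (C + Ka₂)·x − Ka₂·C = 0 → x² + 0.12460·x − 1.606e-03 = 0. x = (−0.12460 + √(0.12460² + 4 × 1.606e-03)) / 2 = 1.1776e-02 M. [H⁺] = C + x = 0.11 + 1.1776e-02 = 1.2178e-01 M. pH = -log(1.2178e-01) = 0.91.

pH = 0.91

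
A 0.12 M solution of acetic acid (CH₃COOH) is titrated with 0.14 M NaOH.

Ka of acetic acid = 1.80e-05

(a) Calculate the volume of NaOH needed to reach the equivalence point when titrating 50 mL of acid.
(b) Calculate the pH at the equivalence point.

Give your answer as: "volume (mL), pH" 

moles acid = 0.12 × 50/1000 = 0.006 mol; V_base = moles/0.14 × 1000 = 42.9 mL. At equivalence only the conjugate base is present: [A⁻] = 0.006/0.093 = 6.4615e-02 M. Kb = Kw/Ka = 5.56e-10; [OH⁻] = √(Kb × [A⁻]) = 5.9914e-06; pOH = 5.22; pH = 14 - pOH = 8.78.

V = 42.9 mL, pH = 8.78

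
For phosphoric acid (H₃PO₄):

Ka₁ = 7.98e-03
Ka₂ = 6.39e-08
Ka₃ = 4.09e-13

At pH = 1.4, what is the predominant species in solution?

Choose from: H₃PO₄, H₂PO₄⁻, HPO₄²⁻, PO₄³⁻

pKa₁ = 2.10, pKa₂ = 7.19, pKa₃ = 12.39. For a polyprotic acid the predominant species crosses at each pKa: below pKa_n the protonated form dominates, above it the deprotonated form does. At pH = 1.4, the predominant species is H₃PO₄.

H₃PO₄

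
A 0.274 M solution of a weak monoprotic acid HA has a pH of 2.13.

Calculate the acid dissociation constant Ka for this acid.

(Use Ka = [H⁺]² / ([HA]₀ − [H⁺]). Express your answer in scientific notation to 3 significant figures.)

[H⁺] = 10^(−pH) = 10^(−2.13) = 7.413e-03 M. For HA ⇌ H⁺ + A⁻, Ka = [H⁺][A⁻]/[HA] = [H⁺]² / ([HA]₀ − [H⁺]) = (7.413e-03)² / (0.274 − 7.413e-03) = 2.06e-04.

K_a = 2.06e-04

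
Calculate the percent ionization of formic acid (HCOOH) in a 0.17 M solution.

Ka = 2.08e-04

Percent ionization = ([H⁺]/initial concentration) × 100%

Using Ka equilibrium: x² + Ka×x - Ka×C = 0. Solving: [H⁺] = 5.8433e-03. Percent = (5.8433e-03/0.17) × 100

Percent ionization = 3.44%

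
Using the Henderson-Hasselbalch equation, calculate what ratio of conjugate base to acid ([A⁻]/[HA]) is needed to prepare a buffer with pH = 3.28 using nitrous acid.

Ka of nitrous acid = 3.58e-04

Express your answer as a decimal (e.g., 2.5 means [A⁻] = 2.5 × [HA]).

pKa = -log(3.58e-04) = 3.4461. pH = pKa + log([A⁻]/[HA]), so log([A⁻]/[HA]) = pH − pKa = 3.28 − 3.4461 = -0.1661. [A⁻]/[HA] = 10^(-0.1661) = 0.682

[A⁻]/[HA] = 0.682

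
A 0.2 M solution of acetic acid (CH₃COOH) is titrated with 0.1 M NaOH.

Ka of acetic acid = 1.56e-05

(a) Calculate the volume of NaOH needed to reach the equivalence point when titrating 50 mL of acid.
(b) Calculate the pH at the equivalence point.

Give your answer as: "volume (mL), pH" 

moles acid = 0.2 × 50/1000 = 0.01 mol; V_base = moles/0.1 × 1000 = 100.0 mL. At equivalence only the conjugate base is present: [A⁻] = 0.01/0.150 = 6.6667e-02 M. Kb = Kw/Ka = 6.41e-10; [OH⁻] = √(Kb × [A⁻]) = 6.5372e-06; pOH = 5.18; pH = 14 - pOH = 8.82.

V = 100.0 mL, pH = 8.82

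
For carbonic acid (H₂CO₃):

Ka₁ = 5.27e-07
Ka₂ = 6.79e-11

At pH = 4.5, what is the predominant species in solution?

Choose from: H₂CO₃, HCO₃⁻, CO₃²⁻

pKa₁ = 6.28, pKa₂ = 10.17. For a polyprotic acid the predominant species crosses at each pKa: below pKa_n the protonated form dominates, above it the deprotonated form does. At pH = 4.5, the predominant species is H₂CO₃.

H₂CO₃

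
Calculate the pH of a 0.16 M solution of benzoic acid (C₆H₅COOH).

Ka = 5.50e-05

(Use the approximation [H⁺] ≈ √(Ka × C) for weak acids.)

[H⁺] = √(Ka × C) = √(5.50e-05 × 0.16) = 2.9665e-03. pH = -log(2.9665e-03)

pH = 2.53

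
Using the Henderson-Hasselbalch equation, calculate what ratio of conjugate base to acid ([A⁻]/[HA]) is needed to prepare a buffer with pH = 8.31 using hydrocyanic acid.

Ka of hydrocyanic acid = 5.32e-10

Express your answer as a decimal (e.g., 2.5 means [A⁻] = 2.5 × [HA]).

pKa = -log(5.32e-10) = 9.2741. pH = pKa + log([A⁻]/[HA]), so log([A⁻]/[HA]) = pH − pKa = 8.31 − 9.2741 = -0.9641. [A⁻]/[HA] = 10^(-0.9641) = 0.109

[A⁻]/[HA] = 0.109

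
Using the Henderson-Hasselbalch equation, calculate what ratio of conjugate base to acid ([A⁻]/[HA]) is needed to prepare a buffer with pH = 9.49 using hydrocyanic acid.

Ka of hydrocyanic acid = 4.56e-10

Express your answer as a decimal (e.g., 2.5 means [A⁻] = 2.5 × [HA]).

pKa = -log(4.56e-10) = 9.3410. pH = pKa + log([A⁻]/[HA]), so log([A⁻]/[HA]) = pH − pKa = 9.49 − 9.3410 = 0.1490. [A⁻]/[HA] = 10^(0.1490) = 1.41

[A⁻]/[HA] = 1.41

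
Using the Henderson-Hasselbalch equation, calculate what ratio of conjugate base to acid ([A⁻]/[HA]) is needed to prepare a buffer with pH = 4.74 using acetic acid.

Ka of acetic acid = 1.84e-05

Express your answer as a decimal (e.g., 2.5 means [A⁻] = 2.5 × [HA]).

pKa = -log(1.84e-05) = 4.7352. pH = pKa + log([A⁻]/[HA]), so log([A⁻]/[HA]) = pH − pKa = 4.74 − 4.7352 = 0.0048. [A⁻]/[HA] = 10^(0.0048) = 1.01

[A⁻]/[HA] = 1.01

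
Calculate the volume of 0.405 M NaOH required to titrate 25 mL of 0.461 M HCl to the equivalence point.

At equivalence: moles acid = moles base. moles HCl = 0.461 × 25/1000 = 0.01153 mol. V_base = moles / 0.405 × 1000 = 28.5 mL.

V_{base} = 28.5 mL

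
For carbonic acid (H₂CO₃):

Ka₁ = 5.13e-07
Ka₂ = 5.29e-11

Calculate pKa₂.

pKa₂ = -log(Ka₂) = -log(5.29e-11) = 10.28.

pK_{a2} = 10.28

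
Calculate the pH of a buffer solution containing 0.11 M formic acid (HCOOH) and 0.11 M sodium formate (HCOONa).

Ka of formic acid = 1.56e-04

pKa = -log(1.56e-04) = 3.81. pH = pKa + log([A⁻]/[HA]) = 3.81 + log(0.11/0.11)

pH = 3.81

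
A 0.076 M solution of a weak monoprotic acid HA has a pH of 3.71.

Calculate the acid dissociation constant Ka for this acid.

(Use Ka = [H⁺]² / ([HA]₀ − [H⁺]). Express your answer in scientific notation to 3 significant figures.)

[H⁺] = 10^(−pH) = 10^(−3.71) = 1.950e-04 M. For HA ⇌ H⁺ + A⁻, Ka = [H⁺][A⁻]/[HA] = [H⁺]² / ([HA]₀ − [H⁺]) = (1.950e-04)² / (0.076 − 1.950e-04) = 5.02e-07.

K_a = 5.02e-07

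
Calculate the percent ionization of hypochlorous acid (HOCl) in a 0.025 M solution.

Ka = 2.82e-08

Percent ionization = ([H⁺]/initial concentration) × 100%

Using Ka equilibrium: x² + Ka×x - Ka×C = 0. Solving: [H⁺] = 2.6538e-05. Percent = (2.6538e-05/0.025) × 100

Percent ionization = 0.106%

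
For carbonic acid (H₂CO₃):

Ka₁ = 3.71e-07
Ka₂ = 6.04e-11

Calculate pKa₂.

pKa₂ = -log(Ka₂) = -log(6.04e-11) = 10.22.

pK_{a2} = 10.22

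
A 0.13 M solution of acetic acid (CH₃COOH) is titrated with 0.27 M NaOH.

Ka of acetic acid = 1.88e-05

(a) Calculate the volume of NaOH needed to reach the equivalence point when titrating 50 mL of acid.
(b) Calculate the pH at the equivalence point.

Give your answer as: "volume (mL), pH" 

moles acid = 0.13 × 50/1000 = 0.0065 mol; V_base = moles/0.27 × 1000 = 24.1 mL. At equivalence only the conjugate base is present: [A⁻] = 0.0065/0.074 = 8.7750e-02 M. Kb = Kw/Ka = 5.32e-10; [OH⁻] = √(Kb × [A⁻]) = 6.8319e-06; pOH = 5.17; pH = 14 - pOH = 8.83.

V = 24.1 mL, pH = 8.83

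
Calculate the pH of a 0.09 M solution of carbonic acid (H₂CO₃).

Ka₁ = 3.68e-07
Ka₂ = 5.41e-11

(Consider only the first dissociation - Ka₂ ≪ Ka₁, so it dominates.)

First dissociation dominates. From Ka₁ = [H⁺][HA⁻]/[H₂A], x² + Ka₁·x − Ka₁·C = 0 with C = 0.09 M and Ka₁ = 3.68e-07. Solving: [H⁺] = (−Ka₁ + √(Ka₁² + 4·Ka₁·C)) / 2 = 1.8181e-04 M. pH = -log(1.8181e-04) = 3.74.

pH = 3.74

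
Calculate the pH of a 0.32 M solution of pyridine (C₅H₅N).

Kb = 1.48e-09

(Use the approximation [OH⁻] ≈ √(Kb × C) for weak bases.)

[OH⁻] = √(Kb × C) = √(1.48e-09 × 0.32) = 2.1762e-05. pOH = 4.66, pH = 14 - pOH

pH = 9.34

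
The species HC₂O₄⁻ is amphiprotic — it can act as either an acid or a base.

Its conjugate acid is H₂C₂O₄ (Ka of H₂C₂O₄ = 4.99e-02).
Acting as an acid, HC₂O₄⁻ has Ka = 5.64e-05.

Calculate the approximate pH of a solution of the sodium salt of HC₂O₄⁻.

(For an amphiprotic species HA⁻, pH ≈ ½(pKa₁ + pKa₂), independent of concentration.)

pKa₁ = -log(4.99e-02) = 1.30; pKa₂ = -log(5.64e-05) = 4.25. For an amphiprotic species, pH ≈ ½(pKa₁ + pKa₂) = ½(1.30 + 4.25) = 2.78.

pH = 2.78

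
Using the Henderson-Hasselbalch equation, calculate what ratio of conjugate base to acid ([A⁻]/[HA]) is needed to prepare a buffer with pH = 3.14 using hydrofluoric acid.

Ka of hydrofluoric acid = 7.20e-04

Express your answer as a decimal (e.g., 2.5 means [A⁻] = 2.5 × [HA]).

pKa = -log(7.20e-04) = 3.1427. pH = pKa + log([A⁻]/[HA]), so log([A⁻]/[HA]) = pH − pKa = 3.14 − 3.1427 = -0.0027. [A⁻]/[HA] = 10^(-0.0027) = 0.994

[A⁻]/[HA] = 0.994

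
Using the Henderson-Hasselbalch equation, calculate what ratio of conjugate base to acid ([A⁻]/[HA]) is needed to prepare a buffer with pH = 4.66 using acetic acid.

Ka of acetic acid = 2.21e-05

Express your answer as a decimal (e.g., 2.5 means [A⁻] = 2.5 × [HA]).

pKa = -log(2.21e-05) = 4.6556. pH = pKa + log([A⁻]/[HA]), so log([A⁻]/[HA]) = pH − pKa = 4.66 − 4.6556 = 0.0044. [A⁻]/[HA] = 10^(0.0044) = 1.01

[A⁻]/[HA] = 1.01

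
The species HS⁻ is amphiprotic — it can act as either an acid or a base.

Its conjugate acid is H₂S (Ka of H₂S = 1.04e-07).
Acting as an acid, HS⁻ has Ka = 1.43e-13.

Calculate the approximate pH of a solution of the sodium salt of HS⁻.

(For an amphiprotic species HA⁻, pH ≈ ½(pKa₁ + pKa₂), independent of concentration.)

pKa₁ = -log(1.04e-07) = 6.98; pKa₂ = -log(1.43e-13) = 12.84. For an amphiprotic species, pH ≈ ½(pKa₁ + pKa₂) = ½(6.98 + 12.84) = 9.91.

pH = 9.91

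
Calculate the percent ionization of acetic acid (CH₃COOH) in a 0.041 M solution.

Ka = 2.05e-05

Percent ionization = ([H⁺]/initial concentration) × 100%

Using Ka equilibrium: x² + Ka×x - Ka×C = 0. Solving: [H⁺] = 9.0660e-04. Percent = (9.0660e-04/0.041) × 100

Percent ionization = 2.21%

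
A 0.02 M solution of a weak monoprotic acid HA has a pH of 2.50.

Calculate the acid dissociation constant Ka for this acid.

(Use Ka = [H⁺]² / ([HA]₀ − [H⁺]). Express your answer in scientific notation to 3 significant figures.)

[H⁺] = 10^(−pH) = 10^(−2.50) = 3.162e-03 M. For HA ⇌ H⁺ + A⁻, Ka = [H⁺][A⁻]/[HA] = [H⁺]² / ([HA]₀ − [H⁺]) = (3.162e-03)² / (0.02 − 3.162e-03) = 5.94e-04.

K_a = 5.94e-04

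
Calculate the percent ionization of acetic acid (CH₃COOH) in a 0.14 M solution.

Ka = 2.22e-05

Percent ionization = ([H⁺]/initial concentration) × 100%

Using Ka equilibrium: x² + Ka×x - Ka×C = 0. Solving: [H⁺] = 1.7519e-03. Percent = (1.7519e-03/0.14) × 100

Percent ionization = 1.25%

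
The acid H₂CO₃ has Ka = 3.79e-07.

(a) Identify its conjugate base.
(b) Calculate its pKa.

(a) The conjugate base is formed by removing one H⁺ from H₂CO₃, giving HCO₃⁻. (b) pKa = -log(Ka) = -log(3.79e-07) = 6.42.

Conjugate base: HCO₃⁻; pK_a = 6.42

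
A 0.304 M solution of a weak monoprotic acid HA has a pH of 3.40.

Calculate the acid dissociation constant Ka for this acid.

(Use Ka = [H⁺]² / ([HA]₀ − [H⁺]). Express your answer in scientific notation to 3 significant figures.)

[H⁺] = 10^(−pH) = 10^(−3.40) = 3.981e-04 M. For HA ⇌ H⁺ + A⁻, Ka = [H⁺][A⁻]/[HA] = [H⁺]² / ([HA]₀ − [H⁺]) = (3.981e-04)² / (0.304 − 3.981e-04) = 5.22e-07.

K_a = 5.22e-07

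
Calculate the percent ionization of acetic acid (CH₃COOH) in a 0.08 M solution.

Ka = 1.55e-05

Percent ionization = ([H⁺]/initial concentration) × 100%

Using Ka equilibrium: x² + Ka×x - Ka×C = 0. Solving: [H⁺] = 1.1058e-03. Percent = (1.1058e-03/0.08) × 100

Percent ionization = 1.38%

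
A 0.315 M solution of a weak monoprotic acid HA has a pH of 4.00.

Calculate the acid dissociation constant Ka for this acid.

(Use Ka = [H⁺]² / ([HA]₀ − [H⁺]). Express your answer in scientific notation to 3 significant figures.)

[H⁺] = 10^(−pH) = 10^(−4.00) = 1.000e-04 M. For HA ⇌ H⁺ + A⁻, Ka = [H⁺][A⁻]/[HA] = [H⁺]² / ([HA]₀ − [H⁺]) = (1.000e-04)² / (0.315 − 1.000e-04) = 3.18e-08.

K_a = 3.18e-08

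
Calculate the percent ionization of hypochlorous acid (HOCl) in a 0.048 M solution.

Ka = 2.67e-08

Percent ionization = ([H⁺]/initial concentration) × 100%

Using Ka equilibrium: x² + Ka×x - Ka×C = 0. Solving: [H⁺] = 3.5786e-05. Percent = (3.5786e-05/0.048) × 100

Percent ionization = 0.0746%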